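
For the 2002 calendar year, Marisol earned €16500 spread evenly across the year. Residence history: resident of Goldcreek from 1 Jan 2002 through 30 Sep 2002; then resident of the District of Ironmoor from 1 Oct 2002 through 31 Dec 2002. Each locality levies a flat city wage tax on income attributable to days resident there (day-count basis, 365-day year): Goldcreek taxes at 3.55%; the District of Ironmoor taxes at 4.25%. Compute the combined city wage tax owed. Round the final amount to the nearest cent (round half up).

€614.86

Goldcreek, 1 Jan – 30 Sep 2002: 273 days → €16500 × 3.55% × 273/365 = €438.1089
The District of Ironmoor, 1 Oct – 31 Dec 2002: 92 days → €16500 × 4.25% × 92/365 = €176.7534
Total = €614.8623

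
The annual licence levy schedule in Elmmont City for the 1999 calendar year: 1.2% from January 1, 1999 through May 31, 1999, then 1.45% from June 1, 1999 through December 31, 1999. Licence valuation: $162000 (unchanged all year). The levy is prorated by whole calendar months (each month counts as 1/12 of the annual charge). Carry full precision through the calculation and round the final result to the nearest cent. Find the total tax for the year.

$2180.25

January 1 – May 31, 1999: 5 months at 1.2% → $162000 × 1.2% × 5/12 = $810.0000
June 1 – December 31, 1999: 7 months at 1.45% → $162000 × 1.45% × 7/12 = $1370.2500
Total = $2180.2500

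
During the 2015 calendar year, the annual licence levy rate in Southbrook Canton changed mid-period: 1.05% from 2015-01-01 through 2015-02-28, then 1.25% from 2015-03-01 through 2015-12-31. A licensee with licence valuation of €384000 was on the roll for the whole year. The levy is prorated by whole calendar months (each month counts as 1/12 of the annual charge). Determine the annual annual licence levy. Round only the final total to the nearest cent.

2015-01-01 to 2015-02-28: 2 months at 1.05% → €384000 × 1.05% × 2/12 = €672.0000
2015-03-01 to 2015-12-31: 10 months at 1.25% → €384000 × 1.25% × 10/12 = €4000.0000
Total = €4672.0000

€4672.00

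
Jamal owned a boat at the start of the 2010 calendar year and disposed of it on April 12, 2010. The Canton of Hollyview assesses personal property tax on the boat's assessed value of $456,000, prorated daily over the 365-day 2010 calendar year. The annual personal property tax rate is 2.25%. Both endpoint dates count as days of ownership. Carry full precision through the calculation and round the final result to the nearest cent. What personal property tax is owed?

$2,867.18

Days held (January 1 – April 12, 2010): 102 out of 365
Tax = $456,000 × 2.25% × 102/365 = $2,867.1781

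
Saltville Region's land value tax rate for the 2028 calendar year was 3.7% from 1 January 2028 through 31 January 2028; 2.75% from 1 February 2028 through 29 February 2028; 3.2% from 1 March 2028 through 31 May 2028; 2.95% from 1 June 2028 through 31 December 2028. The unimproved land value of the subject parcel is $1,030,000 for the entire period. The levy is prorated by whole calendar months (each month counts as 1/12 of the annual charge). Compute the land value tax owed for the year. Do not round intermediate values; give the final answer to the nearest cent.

$31,500.83

1 January – 31 January 2028: 1 month at 3.7% → $1,030,000 × 3.7% × 1/12 = $3,175.8333
1 February – 29 February 2028: 1 month at 2.75% → $1,030,000 × 2.75% × 1/12 = $2,360.4167
1 March – 31 May 2028: 3 months at 3.2% → $1,030,000 × 3.2% × 3/12 = $8,240.0000
1 June – 31 December 2028: 7 months at 2.95% → $1,030,000 × 2.95% × 7/12 = $17,724.5833
Total = $31,500.8333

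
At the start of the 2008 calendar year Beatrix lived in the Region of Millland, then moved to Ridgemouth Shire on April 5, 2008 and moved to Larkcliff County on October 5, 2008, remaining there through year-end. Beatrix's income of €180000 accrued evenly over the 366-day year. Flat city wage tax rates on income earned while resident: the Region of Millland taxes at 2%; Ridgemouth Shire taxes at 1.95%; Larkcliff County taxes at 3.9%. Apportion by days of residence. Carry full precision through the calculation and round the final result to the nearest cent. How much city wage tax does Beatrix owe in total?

The Region of Millland, January 1 – April 4, 2008: 95 days → €180000 × 2% × 95/366 = €934.4262
Ridgemouth Shire, April 5 – October 4, 2008: 183 days → €180000 × 1.95% × 183/366 = €1755.0000
Larkcliff County, October 5 – December 31, 2008: 88 days → €180000 × 3.9% × 88/366 = €1687.8689
Total = €4377.2951

€4377.30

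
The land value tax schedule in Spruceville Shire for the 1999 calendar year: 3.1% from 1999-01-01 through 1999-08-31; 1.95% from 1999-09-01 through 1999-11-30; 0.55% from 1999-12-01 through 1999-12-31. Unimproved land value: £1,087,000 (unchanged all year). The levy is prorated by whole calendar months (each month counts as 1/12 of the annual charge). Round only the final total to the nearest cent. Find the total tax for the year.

£28,262.00

1999-01-01 to 1999-08-31: 8 months at 3.1% → £1,087,000 × 3.1% × 8/12 = £22,464.6667
1999-09-01 to 1999-11-30: 3 months at 1.95% → £1,087,000 × 1.95% × 3/12 = £5,299.1250
1999-12-01 to 1999-12-31: 1 month at 0.55% → £1,087,000 × 0.55% × 1/12 = £498.2083
Total = £28,262.0000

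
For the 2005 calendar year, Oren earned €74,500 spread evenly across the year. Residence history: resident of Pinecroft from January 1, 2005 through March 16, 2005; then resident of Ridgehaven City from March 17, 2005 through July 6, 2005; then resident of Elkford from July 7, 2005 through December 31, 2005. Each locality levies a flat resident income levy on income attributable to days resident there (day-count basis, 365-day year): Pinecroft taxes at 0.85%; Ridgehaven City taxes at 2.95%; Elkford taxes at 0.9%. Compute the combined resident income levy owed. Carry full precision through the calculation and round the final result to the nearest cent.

Pinecroft, January 1 – March 16, 2005: 75 days → €74,500 × 0.85% × 75/365 = €130.1199
Ridgehaven City, March 17 – July 6, 2005: 112 days → €74,500 × 2.95% × 112/365 = €674.3781
Elkford, July 7 – December 31, 2005: 178 days → €74,500 × 0.9% × 178/365 = €326.9836
Total = €1,131.4815

€1,131.48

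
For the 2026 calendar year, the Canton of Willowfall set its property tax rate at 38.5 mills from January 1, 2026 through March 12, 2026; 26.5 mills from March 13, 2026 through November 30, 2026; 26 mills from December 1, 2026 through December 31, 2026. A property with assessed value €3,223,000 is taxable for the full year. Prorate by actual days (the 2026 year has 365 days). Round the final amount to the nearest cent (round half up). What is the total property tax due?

January 1 – March 12, 2026: 71 days at 38.5 mills → €3,223,000 × 3.85% × 71/365 = €24,137.1795
March 13 – November 30, 2026: 263 days at 26.5 mills → €3,223,000 × 2.65% × 263/365 = €61,541.6397
December 1 – December 31, 2026: 31 days at 26 mills → €3,223,000 × 2.6% × 31/365 = €7,117.0904
Total = €92,795.9096

€92,795.91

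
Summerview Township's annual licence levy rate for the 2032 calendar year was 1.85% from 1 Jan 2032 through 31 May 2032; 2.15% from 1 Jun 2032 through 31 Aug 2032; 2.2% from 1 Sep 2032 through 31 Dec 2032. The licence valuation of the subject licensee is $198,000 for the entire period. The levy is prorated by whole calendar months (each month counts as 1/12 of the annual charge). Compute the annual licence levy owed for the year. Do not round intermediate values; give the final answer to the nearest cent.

$4,042.50

1 Jan – 31 May 2032: 5 months at 1.85% → $198,000 × 1.85% × 5/12 = $1,526.2500
1 Jun – 31 Aug 2032: 3 months at 2.15% → $198,000 × 2.15% × 3/12 = $1,064.2500
1 Sep – 31 Dec 2032: 4 months at 2.2% → $198,000 × 2.2% × 4/12 = $1,452.0000
Total = $4,042.5000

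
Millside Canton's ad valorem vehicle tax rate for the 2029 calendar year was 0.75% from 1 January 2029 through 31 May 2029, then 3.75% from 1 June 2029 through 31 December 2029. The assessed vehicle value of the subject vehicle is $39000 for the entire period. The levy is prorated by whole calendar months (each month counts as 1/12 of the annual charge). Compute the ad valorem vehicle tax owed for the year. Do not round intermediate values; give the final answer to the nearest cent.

1 January – 31 May 2029: 5 months at 0.75% → $39000 × 0.75% × 5/12 = $121.8750
1 June – 31 December 2029: 7 months at 3.75% → $39000 × 3.75% × 7/12 = $853.1250
Total = $975.0000

$975.00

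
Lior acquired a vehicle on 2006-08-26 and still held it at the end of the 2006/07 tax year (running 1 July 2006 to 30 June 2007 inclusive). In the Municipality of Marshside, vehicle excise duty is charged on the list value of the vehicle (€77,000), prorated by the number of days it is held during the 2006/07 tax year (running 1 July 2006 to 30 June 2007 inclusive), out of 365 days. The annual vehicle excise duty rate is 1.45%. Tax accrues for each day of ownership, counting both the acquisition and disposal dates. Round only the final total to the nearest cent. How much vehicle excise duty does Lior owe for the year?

Days held (2006-08-26 to 2007-06-30): 309 out of 365
Tax = €77,000 × 1.45% × 309/365 = €945.2014

€945.20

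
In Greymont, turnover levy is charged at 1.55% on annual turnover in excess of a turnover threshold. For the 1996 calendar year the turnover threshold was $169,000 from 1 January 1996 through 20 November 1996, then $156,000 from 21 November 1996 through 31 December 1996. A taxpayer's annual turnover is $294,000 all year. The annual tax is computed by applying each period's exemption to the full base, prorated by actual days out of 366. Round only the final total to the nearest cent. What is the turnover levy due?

$1,960.07

1 January – 20 November 1996: 325 days, exemption $169,000 → ($294,000 − $169,000) × 1.55% × 325/366 = $1,720.4577
21 November – 31 December 1996: 41 days, exemption $156,000 → ($294,000 − $156,000) × 1.55% × 41/366 = $239.6148
Total = $1,960.0724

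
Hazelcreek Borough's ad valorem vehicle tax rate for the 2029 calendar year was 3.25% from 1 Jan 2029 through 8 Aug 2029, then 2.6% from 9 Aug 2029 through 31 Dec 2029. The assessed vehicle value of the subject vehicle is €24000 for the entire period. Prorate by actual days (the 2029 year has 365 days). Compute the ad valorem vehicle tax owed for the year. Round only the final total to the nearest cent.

1 Jan – 8 Aug 2029: 220 days at 3.25% → €24000 × 3.25% × 220/365 = €470.1370
9 Aug – 31 Dec 2029: 145 days at 2.6% → €24000 × 2.6% × 145/365 = €247.8904
Total = €718.0274

€718.03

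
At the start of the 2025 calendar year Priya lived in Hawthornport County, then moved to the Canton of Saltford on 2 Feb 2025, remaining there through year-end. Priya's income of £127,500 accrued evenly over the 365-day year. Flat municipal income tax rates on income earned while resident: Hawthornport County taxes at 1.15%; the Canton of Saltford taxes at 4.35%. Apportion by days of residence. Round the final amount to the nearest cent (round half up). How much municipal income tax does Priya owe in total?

£5,188.55

Hawthornport County, 1 Jan – 1 Feb 2025: 32 days → £127,500 × 1.15% × 32/365 = £128.5479
The Canton of Saltford, 2 Feb – 31 Dec 2025: 333 days → £127,500 × 4.35% × 333/365 = £5,060.0034
Total = £5,188.5514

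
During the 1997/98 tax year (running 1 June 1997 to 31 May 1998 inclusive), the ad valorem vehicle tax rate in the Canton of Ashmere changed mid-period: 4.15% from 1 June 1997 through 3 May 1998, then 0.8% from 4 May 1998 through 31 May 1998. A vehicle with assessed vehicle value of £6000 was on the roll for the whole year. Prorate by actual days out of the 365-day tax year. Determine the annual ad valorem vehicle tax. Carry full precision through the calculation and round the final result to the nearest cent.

£233.58

1 June 1997 – 3 May 1998: 337 days at 4.15% → £6000 × 4.15% × 337/365 = £229.8986
4 May – 31 May 1998: 28 days at 0.8% → £6000 × 0.8% × 28/365 = £3.6822
Total = £233.5808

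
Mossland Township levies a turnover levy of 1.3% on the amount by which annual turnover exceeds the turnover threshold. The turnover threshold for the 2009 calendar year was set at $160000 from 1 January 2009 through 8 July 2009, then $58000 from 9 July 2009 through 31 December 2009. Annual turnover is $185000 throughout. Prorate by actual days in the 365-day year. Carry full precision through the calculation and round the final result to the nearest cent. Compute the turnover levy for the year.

$964.39

1 January – 8 July 2009: 189 days, exemption $160000 → ($185000 − $160000) × 1.3% × 189/365 = $168.2877
9 July – 31 December 2009: 176 days, exemption $58000 → ($185000 − $58000) × 1.3% × 176/365 = $796.0986
Total = $964.3863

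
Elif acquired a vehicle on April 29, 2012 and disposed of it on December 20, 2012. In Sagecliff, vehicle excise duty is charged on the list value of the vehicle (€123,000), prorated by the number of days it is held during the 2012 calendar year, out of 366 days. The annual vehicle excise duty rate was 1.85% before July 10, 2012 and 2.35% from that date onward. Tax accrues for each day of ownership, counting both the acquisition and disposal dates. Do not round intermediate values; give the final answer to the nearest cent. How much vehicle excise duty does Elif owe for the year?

€1,742.84

April 29 – July 9, 2012: 72 days at 1.85% → €123,000 × 1.85% × 72/366 = €447.6393
July 10 – December 20, 2012: 164 days at 2.35% → €123,000 × 2.35% × 164/366 = €1,295.1967
Total = €1,742.8361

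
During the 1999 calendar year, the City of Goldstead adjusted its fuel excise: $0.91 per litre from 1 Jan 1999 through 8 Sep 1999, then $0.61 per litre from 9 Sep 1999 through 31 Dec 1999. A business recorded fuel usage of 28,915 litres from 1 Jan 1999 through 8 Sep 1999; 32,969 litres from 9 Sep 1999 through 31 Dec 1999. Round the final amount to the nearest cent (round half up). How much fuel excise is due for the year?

1 Jan – 8 Sep 1999: 28,915 litres at $0.91/litre → $26312.65
9 Sep – 31 Dec 1999: 32,969 litres at $0.61/litre → $20111.09

$46423.74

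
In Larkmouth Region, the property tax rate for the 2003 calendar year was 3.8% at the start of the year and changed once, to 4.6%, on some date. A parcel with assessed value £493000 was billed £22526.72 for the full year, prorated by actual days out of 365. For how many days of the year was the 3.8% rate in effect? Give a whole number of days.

14 days

Let d = days at the first rate; then 365 − d days at the second rate.
£493000 × [3.8%·d + 4.6%·(365−d)] / 365 = £22526.72
Solving gives d = 14, so the new rate took effect on 15 January 2003.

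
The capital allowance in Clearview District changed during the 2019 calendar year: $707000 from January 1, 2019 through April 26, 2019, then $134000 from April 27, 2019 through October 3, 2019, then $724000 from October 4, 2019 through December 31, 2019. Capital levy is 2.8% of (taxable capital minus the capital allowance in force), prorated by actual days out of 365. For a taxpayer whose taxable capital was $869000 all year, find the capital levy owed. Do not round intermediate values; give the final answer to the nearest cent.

$11452.92

January 1 – April 26, 2019: 116 days, exemption $707000 → ($869000 − $707000) × 2.8% × 116/365 = $1441.5781
April 27 – October 3, 2019: 160 days, exemption $134000 → ($869000 − $134000) × 2.8% × 160/365 = $9021.3699
October 4 – December 31, 2019: 89 days, exemption $724000 → ($869000 − $724000) × 2.8% × 89/365 = $989.9726
Total = $11452.9205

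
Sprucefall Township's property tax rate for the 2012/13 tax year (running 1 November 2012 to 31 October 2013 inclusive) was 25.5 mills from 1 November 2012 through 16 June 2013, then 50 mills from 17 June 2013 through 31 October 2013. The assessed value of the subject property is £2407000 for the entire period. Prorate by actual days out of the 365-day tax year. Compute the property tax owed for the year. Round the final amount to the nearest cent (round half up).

£83513.01

1 November 2012 – 16 June 2013: 228 days at 25.5 mills → £2407000 × 2.55% × 228/365 = £38340.5425
17 June – 31 October 2013: 137 days at 50 mills → £2407000 × 5% × 137/365 = £45172.4658
Total = £83513.0082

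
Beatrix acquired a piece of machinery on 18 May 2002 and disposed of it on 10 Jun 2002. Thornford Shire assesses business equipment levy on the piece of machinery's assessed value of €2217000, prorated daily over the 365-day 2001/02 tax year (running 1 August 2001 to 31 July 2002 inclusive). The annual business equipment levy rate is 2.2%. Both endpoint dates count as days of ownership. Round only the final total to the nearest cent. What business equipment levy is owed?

Days held (18 May – 10 Jun 2002): 24 out of 365
Tax = €2217000 × 2.2% × 24/365 = €3207.0575

€3207.06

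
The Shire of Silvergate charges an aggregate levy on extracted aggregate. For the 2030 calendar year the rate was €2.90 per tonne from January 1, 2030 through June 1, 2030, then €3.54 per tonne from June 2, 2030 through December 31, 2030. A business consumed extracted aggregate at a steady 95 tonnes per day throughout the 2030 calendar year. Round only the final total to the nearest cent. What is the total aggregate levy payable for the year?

January 1 – June 1, 2030: 152 days × 95 tonnes/day = 14,440 tonnes at €2.90/tonne → €41876.00
June 2 – December 31, 2030: 213 days × 95 tonnes/day = 20,235 tonnes at €3.54/tonne → €71631.90

€113507.90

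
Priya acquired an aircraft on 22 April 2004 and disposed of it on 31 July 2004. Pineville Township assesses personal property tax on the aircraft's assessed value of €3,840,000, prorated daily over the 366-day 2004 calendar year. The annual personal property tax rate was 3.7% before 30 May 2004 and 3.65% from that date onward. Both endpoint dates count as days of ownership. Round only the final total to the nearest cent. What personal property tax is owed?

22 April – 29 May 2004: 38 days at 3.7% → €3,840,000 × 3.7% × 38/366 = €14,751.4754
30 May – 31 July 2004: 63 days at 3.65% → €3,840,000 × 3.65% × 63/366 = €24,125.9016
Total = €38,877.3770

€38,877.38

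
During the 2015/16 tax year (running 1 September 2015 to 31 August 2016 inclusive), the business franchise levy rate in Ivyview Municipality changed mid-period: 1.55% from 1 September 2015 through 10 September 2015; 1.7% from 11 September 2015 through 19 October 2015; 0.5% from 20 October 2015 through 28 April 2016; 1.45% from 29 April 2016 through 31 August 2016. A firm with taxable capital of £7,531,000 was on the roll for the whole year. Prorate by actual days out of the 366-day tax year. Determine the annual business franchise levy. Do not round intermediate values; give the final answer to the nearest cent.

£73,879.93

1 September – 10 September 2015: 10 days at 1.55% → £7,531,000 × 1.55% × 10/366 = £3,189.3579
11 September – 19 October 2015: 39 days at 1.7% → £7,531,000 × 1.7% × 39/366 = £13,642.2213
20 October 2015 – 28 April 2016: 192 days at 0.5% → £7,531,000 × 0.5% × 192/366 = £19,753.4426
29 April – 31 August 2016: 125 days at 1.45% → £7,531,000 × 1.45% × 125/366 = £37,294.9112
Total = £73,879.9331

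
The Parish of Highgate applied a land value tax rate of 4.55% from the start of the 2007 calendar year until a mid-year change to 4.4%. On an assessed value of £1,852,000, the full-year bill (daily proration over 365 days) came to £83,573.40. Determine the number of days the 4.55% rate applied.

274 days

Let d = days at the first rate; then 365 − d days at the second rate.
£1,852,000 × [4.55%·d + 4.4%·(365−d)] / 365 = £83,573.40
Solving gives d = 274, so the new rate took effect on October 2, 2007.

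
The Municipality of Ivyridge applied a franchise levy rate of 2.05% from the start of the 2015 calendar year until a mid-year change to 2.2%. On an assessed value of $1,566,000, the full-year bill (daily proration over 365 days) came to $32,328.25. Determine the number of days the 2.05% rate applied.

330 days

Let d = days at the first rate; then 365 − d days at the second rate.
$1,566,000 × [2.05%·d + 2.2%·(365−d)] / 365 = $32,328.25
Solving gives d = 330, so the new rate took effect on 27 Nov 2015.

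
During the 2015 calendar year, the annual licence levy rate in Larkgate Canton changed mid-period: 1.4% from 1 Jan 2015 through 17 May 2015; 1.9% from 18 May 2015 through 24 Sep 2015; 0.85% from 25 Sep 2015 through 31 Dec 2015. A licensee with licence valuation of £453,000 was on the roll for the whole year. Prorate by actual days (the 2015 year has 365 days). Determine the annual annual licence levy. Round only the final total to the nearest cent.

£6,479.76

1 Jan – 17 May 2015: 137 days at 1.4% → £453,000 × 1.4% × 137/365 = £2,380.4219
18 May – 24 Sep 2015: 130 days at 1.9% → £453,000 × 1.9% × 130/365 = £3,065.5068
25 Sep – 31 Dec 2015: 98 days at 0.85% → £453,000 × 0.85% × 98/365 = £1,033.8329
Total = £6,479.7616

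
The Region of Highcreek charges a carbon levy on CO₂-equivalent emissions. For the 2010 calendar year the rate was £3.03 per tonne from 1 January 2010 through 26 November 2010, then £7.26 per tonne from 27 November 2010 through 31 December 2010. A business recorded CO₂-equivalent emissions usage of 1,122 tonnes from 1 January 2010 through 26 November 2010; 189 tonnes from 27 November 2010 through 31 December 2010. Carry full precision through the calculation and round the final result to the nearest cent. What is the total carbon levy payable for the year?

£4,771.80

1 January – 26 November 2010: 1,122 tonnes at £3.03/tonne → £3,399.66
27 November – 31 December 2010: 189 tonnes at £7.26/tonne → £1,372.14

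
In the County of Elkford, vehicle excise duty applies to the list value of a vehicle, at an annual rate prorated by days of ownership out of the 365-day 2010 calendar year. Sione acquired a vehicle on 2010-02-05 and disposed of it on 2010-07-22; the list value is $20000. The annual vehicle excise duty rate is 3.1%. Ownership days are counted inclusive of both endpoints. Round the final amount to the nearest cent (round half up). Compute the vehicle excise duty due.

$285.37

Days held (2010-02-05 to 2010-07-22): 168 out of 365
Tax = $20000 × 3.1% × 168/365 = $285.3699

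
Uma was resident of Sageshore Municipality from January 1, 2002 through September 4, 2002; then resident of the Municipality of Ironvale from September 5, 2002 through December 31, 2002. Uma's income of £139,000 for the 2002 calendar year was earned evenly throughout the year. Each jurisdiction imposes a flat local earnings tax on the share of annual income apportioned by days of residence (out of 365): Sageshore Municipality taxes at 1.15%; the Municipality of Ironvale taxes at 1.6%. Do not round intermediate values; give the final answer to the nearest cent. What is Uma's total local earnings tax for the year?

Sageshore Municipality, January 1 – September 4, 2002: 247 days → £139,000 × 1.15% × 247/365 = £1,081.7247
The Municipality of Ironvale, September 5 – December 31, 2002: 118 days → £139,000 × 1.6% × 118/365 = £718.9918
Total = £1,800.7164

£1,800.72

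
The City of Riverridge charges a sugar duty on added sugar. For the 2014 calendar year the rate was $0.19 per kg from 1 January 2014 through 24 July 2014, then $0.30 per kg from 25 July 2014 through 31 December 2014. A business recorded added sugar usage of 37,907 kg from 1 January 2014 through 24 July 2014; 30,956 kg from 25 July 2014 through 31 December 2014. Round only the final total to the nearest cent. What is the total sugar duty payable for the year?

1 January – 24 July 2014: 37,907 kg at $0.19/kg → $7202.33
25 July – 31 December 2014: 30,956 kg at $0.30/kg → $9286.80

$16489.13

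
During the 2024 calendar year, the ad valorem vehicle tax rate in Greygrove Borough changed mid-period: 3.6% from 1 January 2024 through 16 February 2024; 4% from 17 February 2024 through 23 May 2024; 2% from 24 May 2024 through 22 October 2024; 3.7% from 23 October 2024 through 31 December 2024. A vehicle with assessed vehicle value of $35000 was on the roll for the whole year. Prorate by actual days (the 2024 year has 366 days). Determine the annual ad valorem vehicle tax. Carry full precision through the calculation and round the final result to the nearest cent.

$1071.23

1 January – 16 February 2024: 47 days at 3.6% → $35000 × 3.6% × 47/366 = $161.8033
17 February – 23 May 2024: 97 days at 4% → $35000 × 4% × 97/366 = $371.0383
24 May – 22 October 2024: 152 days at 2% → $35000 × 2% × 152/366 = $290.7104
23 October – 31 December 2024: 70 days at 3.7% → $35000 × 3.7% × 70/366 = $247.6776
Total = $1071.2295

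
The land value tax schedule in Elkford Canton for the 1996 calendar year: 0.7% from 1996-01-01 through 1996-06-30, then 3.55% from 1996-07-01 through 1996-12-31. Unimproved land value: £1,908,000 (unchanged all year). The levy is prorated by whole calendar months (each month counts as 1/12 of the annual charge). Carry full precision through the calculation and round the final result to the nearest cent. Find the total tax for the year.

£40,545.00

1996-01-01 to 1996-06-30: 6 months at 0.7% → £1,908,000 × 0.7% × 6/12 = £6,678.0000
1996-07-01 to 1996-12-31: 6 months at 3.55% → £1,908,000 × 3.55% × 6/12 = £33,867.0000
Total = £40,545.0000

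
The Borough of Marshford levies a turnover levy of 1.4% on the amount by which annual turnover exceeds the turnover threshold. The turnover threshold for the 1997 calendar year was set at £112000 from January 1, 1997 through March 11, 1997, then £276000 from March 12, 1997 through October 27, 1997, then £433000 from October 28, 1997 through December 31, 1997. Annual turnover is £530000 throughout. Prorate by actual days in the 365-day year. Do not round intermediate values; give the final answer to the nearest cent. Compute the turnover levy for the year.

January 1 – March 11, 1997: 70 days, exemption £112000 → (£530000 − £112000) × 1.4% × 70/365 = £1122.3014
March 12 – October 27, 1997: 230 days, exemption £276000 → (£530000 − £276000) × 1.4% × 230/365 = £2240.7671
October 28 – December 31, 1997: 65 days, exemption £433000 → (£530000 − £433000) × 1.4% × 65/365 = £241.8356
Total = £3604.9041

£3604.90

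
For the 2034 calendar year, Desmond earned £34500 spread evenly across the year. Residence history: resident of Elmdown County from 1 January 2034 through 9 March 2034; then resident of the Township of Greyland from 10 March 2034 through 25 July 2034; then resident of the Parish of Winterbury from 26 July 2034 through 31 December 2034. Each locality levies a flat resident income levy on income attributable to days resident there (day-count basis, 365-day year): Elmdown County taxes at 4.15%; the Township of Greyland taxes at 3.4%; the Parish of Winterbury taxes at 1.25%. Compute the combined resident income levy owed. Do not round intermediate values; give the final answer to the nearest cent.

Elmdown County, 1 January – 9 March 2034: 68 days → £34500 × 4.15% × 68/365 = £266.7370
The Township of Greyland, 10 March – 25 July 2034: 138 days → £34500 × 3.4% × 138/365 = £443.4904
The Parish of Winterbury, 26 July – 31 December 2034: 159 days → £34500 × 1.25% × 159/365 = £187.8596
Total = £898.0870

£898.09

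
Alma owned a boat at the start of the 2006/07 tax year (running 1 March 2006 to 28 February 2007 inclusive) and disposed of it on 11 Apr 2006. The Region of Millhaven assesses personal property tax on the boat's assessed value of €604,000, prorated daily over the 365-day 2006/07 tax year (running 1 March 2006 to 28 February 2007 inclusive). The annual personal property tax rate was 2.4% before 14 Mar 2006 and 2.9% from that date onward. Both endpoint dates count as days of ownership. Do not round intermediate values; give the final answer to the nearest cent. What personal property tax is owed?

€1,907.98

1 Mar – 13 Mar 2006: 13 days at 2.4% → €604,000 × 2.4% × 13/365 = €516.2959
14 Mar – 11 Apr 2006: 29 days at 2.9% → €604,000 × 2.9% × 29/365 = €1,391.6822
Total = €1,907.9781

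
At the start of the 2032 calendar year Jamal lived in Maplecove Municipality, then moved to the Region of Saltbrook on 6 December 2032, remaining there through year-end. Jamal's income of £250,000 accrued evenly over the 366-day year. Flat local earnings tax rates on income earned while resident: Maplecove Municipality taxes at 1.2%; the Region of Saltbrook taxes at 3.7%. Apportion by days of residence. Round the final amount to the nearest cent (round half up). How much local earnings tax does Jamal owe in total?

Maplecove Municipality, 1 January – 5 December 2032: 340 days → £250,000 × 1.2% × 340/366 = £2,786.8852
The Region of Saltbrook, 6 December – 31 December 2032: 26 days → £250,000 × 3.7% × 26/366 = £657.1038
Total = £3,443.9891

£3,443.99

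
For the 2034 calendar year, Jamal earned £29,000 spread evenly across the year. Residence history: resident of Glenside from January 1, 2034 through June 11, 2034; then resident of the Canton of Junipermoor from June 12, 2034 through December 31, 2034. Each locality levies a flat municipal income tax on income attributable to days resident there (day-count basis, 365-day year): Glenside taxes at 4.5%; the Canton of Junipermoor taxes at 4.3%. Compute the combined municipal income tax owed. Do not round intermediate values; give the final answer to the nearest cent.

Glenside, January 1 – June 11, 2034: 162 days → £29,000 × 4.5% × 162/365 = £579.2055
The Canton of Junipermoor, June 12 – December 31, 2034: 203 days → £29,000 × 4.3% × 203/365 = £693.5370
Total = £1,272.7425

£1,272.74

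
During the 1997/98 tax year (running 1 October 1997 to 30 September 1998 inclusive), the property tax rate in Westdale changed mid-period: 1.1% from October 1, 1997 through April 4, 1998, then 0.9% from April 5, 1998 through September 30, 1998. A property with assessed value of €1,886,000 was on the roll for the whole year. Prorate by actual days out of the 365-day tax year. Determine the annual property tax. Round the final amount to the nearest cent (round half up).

October 1, 1997 – April 4, 1998: 186 days at 1.1% → €1,886,000 × 1.1% × 186/365 = €10,571.9342
April 5 – September 30, 1998: 179 days at 0.9% → €1,886,000 × 0.9% × 179/365 = €8,324.2356
Total = €18,896.1699

€18,896.17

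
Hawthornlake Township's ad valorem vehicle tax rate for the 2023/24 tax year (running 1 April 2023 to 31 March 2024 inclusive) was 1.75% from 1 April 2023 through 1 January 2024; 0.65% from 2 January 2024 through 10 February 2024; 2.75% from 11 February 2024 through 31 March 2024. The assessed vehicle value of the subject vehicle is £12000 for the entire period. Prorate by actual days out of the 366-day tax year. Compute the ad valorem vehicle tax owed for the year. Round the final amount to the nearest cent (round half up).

£211.97

1 April 2023 – 1 January 2024: 276 days at 1.75% → £12000 × 1.75% × 276/366 = £158.3607
2 January – 10 February 2024: 40 days at 0.65% → £12000 × 0.65% × 40/366 = £8.5246
11 February – 31 March 2024: 50 days at 2.75% → £12000 × 2.75% × 50/366 = £45.0820
Total = £211.9672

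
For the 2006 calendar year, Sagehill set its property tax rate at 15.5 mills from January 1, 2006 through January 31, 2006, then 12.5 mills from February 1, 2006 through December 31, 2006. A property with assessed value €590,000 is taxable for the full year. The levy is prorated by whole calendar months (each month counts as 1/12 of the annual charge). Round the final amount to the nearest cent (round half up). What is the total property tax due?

January 1 – January 31, 2006: 1 month at 15.5 mills → €590,000 × 1.55% × 1/12 = €762.0833
February 1 – December 31, 2006: 11 months at 12.5 mills → €590,000 × 1.25% × 11/12 = €6,760.4167
Total = €7,522.5000

€7,522.50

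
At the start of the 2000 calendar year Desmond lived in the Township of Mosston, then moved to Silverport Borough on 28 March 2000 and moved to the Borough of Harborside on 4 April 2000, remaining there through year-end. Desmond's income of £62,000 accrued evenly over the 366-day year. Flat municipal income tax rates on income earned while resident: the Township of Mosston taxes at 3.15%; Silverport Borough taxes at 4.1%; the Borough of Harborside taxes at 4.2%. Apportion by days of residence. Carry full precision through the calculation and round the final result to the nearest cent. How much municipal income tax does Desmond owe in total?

£2,448.07

The Township of Mosston, 1 January – 27 March 2000: 87 days → £62,000 × 3.15% × 87/366 = £464.2377
Silverport Borough, 28 March – 3 April 2000: 7 days → £62,000 × 4.1% × 7/366 = £48.6175
The Borough of Harborside, 4 April – 31 December 2000: 272 days → £62,000 × 4.2% × 272/366 = £1,935.2131
Total = £2,448.0683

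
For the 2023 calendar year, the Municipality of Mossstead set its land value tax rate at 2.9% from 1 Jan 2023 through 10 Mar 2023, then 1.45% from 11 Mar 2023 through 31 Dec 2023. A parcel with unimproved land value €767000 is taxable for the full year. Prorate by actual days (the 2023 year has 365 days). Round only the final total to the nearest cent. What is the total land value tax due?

€13223.92

1 Jan – 10 Mar 2023: 69 days at 2.9% → €767000 × 2.9% × 69/365 = €4204.8411
11 Mar – 31 Dec 2023: 296 days at 1.45% → €767000 × 1.45% × 296/365 = €9019.0795
Total = €13223.9205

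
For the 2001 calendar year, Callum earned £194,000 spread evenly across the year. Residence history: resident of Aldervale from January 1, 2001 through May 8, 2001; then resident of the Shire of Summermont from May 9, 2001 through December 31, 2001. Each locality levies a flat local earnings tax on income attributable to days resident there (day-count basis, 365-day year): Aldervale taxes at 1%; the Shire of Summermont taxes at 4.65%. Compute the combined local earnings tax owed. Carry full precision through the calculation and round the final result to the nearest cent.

£6,537.80

Aldervale, January 1 – May 8, 2001: 128 days → £194,000 × 1% × 128/365 = £680.3288
The Shire of Summermont, May 9 – December 31, 2001: 237 days → £194,000 × 4.65% × 237/365 = £5,857.4712
Total = £6,537.8000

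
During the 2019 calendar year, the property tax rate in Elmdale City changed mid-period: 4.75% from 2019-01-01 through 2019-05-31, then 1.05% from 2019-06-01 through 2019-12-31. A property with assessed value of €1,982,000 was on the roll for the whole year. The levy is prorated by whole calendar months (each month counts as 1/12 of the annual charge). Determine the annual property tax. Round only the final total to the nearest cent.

2019-01-01 to 2019-05-31: 5 months at 4.75% → €1,982,000 × 4.75% × 5/12 = €39,227.0833
2019-06-01 to 2019-12-31: 7 months at 1.05% → €1,982,000 × 1.05% × 7/12 = €12,139.7500
Total = €51,366.8333

€51,366.83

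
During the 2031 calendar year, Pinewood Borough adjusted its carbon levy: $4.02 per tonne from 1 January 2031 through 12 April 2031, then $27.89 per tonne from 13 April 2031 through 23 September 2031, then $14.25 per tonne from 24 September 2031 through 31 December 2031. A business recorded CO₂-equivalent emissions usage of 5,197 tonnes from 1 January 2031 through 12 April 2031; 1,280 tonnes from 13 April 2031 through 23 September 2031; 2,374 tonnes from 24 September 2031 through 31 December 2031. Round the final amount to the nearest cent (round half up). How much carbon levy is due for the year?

$90,420.64

1 January – 12 April 2031: 5,197 tonnes at $4.02/tonne → $20,891.94
13 April – 23 September 2031: 1,280 tonnes at $27.89/tonne → $35,699.20
24 September – 31 December 2031: 2,374 tonnes at $14.25/tonne → $33,829.50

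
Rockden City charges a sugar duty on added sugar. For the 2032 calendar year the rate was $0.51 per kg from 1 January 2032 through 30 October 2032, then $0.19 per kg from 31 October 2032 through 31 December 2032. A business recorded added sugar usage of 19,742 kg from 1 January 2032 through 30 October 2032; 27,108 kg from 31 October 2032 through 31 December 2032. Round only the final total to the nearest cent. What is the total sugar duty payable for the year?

$15218.94

1 January – 30 October 2032: 19,742 kg at $0.51/kg → $10068.42
31 October – 31 December 2032: 27,108 kg at $0.19/kg → $5150.52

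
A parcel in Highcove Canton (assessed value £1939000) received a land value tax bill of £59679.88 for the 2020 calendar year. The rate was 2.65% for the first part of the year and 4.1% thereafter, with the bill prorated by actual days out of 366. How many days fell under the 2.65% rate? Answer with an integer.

258 days

Let d = days at the first rate; then 366 − d days at the second rate.
£1939000 × [2.65%·d + 4.1%·(366−d)] / 366 = £59679.88
Solving gives d = 258, so the new rate took effect on 15 September 2020.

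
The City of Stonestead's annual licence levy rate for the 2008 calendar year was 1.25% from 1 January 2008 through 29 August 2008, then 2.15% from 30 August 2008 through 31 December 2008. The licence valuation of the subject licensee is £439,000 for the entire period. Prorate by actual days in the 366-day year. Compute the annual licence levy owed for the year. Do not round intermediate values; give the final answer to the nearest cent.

£6,826.09

1 January – 29 August 2008: 242 days at 1.25% → £439,000 × 1.25% × 242/366 = £3,628.3470
30 August – 31 December 2008: 124 days at 2.15% → £439,000 × 2.15% × 124/366 = £3,197.7432
Total = £6,826.0902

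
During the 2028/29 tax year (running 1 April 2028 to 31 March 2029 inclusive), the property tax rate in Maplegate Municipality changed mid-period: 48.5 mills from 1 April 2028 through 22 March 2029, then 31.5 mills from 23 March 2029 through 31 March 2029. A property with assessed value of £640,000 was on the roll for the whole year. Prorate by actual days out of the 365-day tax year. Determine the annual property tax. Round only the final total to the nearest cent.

£30,771.73

1 April 2028 – 22 March 2029: 356 days at 48.5 mills → £640,000 × 4.85% × 356/365 = £30,274.6301
23 March – 31 March 2029: 9 days at 31.5 mills → £640,000 × 3.15% × 9/365 = £497.0959
Total = £30,771.7260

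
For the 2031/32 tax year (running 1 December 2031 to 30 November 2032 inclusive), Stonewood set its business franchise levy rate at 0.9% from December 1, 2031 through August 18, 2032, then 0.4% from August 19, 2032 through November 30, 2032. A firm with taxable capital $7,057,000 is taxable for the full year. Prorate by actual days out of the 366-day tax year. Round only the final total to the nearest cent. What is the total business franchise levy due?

$53,486.66

December 1, 2031 – August 18, 2032: 262 days at 0.9% → $7,057,000 × 0.9% × 262/366 = $45,465.5902
August 19 – November 30, 2032: 104 days at 0.4% → $7,057,000 × 0.4% × 104/366 = $8,021.0710
Total = $53,486.6612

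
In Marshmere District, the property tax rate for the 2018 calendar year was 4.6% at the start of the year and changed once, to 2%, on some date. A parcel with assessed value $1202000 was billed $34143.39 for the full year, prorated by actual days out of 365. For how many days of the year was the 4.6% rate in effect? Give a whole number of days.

Let d = days at the first rate; then 365 − d days at the second rate.
$1202000 × [4.6%·d + 2%·(365−d)] / 365 = $34143.39
Solving gives d = 118, so the new rate took effect on 29 Apr 2018.

118 days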